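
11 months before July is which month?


July is month 7
7 - 11 = -4; wrap: -4 + 12 = 8

August


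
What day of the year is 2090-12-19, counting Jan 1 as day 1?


Date: December 19, 2090
Days in months 1 through 11: 334
Plus 19 days in December

Day of year: 353


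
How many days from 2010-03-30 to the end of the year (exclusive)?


Day of year: 89 of 365
Remaining = 365 - 89

276 days


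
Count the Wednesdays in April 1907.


April 1907 has 30 days
Anchor: Jan 1, 1907. With p = 1907 - 1 = 1906: (p + p//4 - p//100 + p//400) mod 7 = (1906 + 476 - 19 + 4) mod 7 = 2367 mod 7 = 1 -> Tuesday (Mon=0 ... Sun=6)
Days before April (Jan-Mar): 90; April 1 index = (1 + 90) mod 7 = 0 -> Monday
First Wednesday is April 3
Wednesdays: 3, 10, 17, 24

4 Wednesdays


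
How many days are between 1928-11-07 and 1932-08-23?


From 1928-11-07 to 1932-08-23
1928-11-07: days before November = 31 + 29 + 31 + 30 + 31 + 30 + 31 + 31 + 30 + 31 = 305 (1928 is a leap year); day of year = 305 + 7 = 312
1932-08-23: days before August = 31 + 29 + 31 + 30 + 31 + 30 + 31 = 213 (1932 is a leap year); day of year = 213 + 23 = 236
Rest of 1928: 366 - 312 = 54
Full years 1929 (365), 1930 (365), 1931 (365): 1095
Total = 54 + 1095 + 236 = 1385

1385 days


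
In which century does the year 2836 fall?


Century = (year - 1) // 100 + 1
= (2836 - 1) // 100 + 1
= 2835 // 100 + 1
= 28 + 1

29th century


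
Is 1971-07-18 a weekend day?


Anchor: Jan 1, 1971. With p = 1971 - 1 = 1970: (p + p//4 - p//100 + p//400) mod 7 = (1970 + 492 - 19 + 4) mod 7 = 2447 mod 7 = 4 -> Friday (Mon=0 ... Sun=6)
Day of year: 199; offset = 198
Weekday index = (4 + 198) mod 7 = 6 -> Sunday
Weekend days: Saturday, Sunday

Yes


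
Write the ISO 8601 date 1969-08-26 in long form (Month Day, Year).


ISO 1969-08-26 parses as year=1969, month=08, day=26
Month 8 -> August

August 26, 1969


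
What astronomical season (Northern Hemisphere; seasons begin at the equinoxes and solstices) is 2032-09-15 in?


Date: September 15
Astronomical Summer (approx.; exact equinox/solstice day varies by year): June 21 to September 21
September 15 falls within the Summer window

Summer


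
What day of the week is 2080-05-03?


Date: May 3, 2080
Anchor: Jan 1, 2080. With p = 2080 - 1 = 2079: (p + p//4 - p//100 + p//400) mod 7 = (2079 + 519 - 20 + 5) mod 7 = 2583 mod 7 = 0 -> Monday (Mon=0 ... Sun=6)
Days before May (Jan-Apr): 121; offset = 121 + 3 - 1 = 123
Weekday index = (0 + 123) mod 7 = 4

Day of the week: Friday


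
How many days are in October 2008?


October 2008

31 days


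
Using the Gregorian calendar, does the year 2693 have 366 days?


Gregorian leap year rule: divisible by 4, but not by 100, unless also by 400.
2693 is not divisible by 4 -> not a leap year

No


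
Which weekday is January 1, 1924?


Target: January 1, 1924
Anchor: Jan 1, 1924. With p = 1924 - 1 = 1923: (p + p//4 - p//100 + p//400) mod 7 = (1923 + 480 - 19 + 4) mod 7 = 2388 mod 7 = 1 -> Tuesday (Mon=0 ... Sun=6)
Offset from anchor: 0 days
Weekday index = (1 + 0) mod 7 = 1

Tuesday


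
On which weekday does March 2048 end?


March 2048 has 31 days
Anchor: Jan 1, 2048. With p = 2048 - 1 = 2047: (p + p//4 - p//100 + p//400) mod 7 = (2047 + 511 - 20 + 5) mod 7 = 2543 mod 7 = 2 -> Wednesday (Mon=0 ... Sun=6)
Days before March (Jan-Feb): 60; March 1 index = (2 + 60) mod 7 = 6 -> Sunday
Last day offset: 31 - 1 = 30 days
Weekday index = (6 + 30) mod 7 = 1

Tuesday, March 31


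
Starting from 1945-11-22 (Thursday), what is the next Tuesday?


Current: Thursday
Target: Tuesday
Days ahead: 5

Next Tuesday: 1945-11-27


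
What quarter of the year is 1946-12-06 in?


Month: December (month 12)
Q1: Jan-Mar, Q2: Apr-Jun, Q3: Jul-Sep, Q4: Oct-Dec

Q4


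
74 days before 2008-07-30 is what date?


Start: 2008-07-30, subtract 74 days
Back 30 days from July 30 reaches June 30, 2008 -> 44 left
June 2008 has 30 days -> back to May 31, 2008 -> 14 left
May 2008: 31 - 14 = 17 -> lands on May 17

Result: 2008-05-17


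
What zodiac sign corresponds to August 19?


Date: August 19
Conventional tropical zodiac dates: Leo from July 23 onward; Virgo starts August 23
August 19 falls within the Leo range

Leo


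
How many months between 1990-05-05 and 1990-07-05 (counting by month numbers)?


From May 1990 to July 1990
0 years * 12 = 0 months, plus 2 months = 2

2 months


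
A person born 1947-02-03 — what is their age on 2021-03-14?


Birth: 1947-02-03
Reference: 2021-03-14
Year difference: 2021 - 1947 = 74

74 years old


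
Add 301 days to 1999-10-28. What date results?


Start: 1999-10-28, add 301 days
October 1999 has 31 days: 31 - 28 = 3 days to October 31 -> 298 left
November 1999 has 30 days -> 268 left
December 1999 has 31 days -> 237 left
January 2000 has 31 days -> 206 left
February 2000 has 29 days -> 177 left
March 2000 has 31 days -> 146 left
April 2000 has 30 days -> 116 left
May 2000 has 31 days -> 85 left
June 2000 has 30 days -> 55 left
July 2000 has 31 days -> 24 left
August 2000: 24 <= 31 -> lands on August 24

Result: 2000-08-24


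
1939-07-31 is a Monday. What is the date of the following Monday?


Current: Monday
Target: Monday
Days ahead: 7

Next Monday: 1939-08-07


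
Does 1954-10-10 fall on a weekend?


Anchor: Jan 1, 1954. With p = 1954 - 1 = 1953: (p + p//4 - p//100 + p//400) mod 7 = (1953 + 488 - 19 + 4) mod 7 = 2426 mod 7 = 4 -> Friday (Mon=0 ... Sun=6)
Day of year: 283; offset = 282
Weekday index = (4 + 282) mod 7 = 6 -> Sunday
Weekend days: Saturday, Sunday

Yes


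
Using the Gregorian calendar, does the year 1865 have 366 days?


Gregorian leap year rule: divisible by 4, but not by 100, unless also by 400.
1865 is not divisible by 4 -> not a leap year

No


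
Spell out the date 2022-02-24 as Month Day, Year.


ISO 2022-02-24 parses as year=2022, month=02, day=24
Month 2 -> February

February 24, 2022


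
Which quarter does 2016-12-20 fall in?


Month: December (month 12)
Q1: Jan-Mar, Q2: Apr-Jun, Q3: Jul-Sep, Q4: Oct-Dec

Q4


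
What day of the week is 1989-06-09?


Date: June 9, 1989
Anchor: Jan 1, 1989. With p = 1989 - 1 = 1988: (p + p//4 - p//100 + p//400) mod 7 = (1988 + 497 - 19 + 4) mod 7 = 2470 mod 7 = 6 -> Sunday (Mon=0 ... Sun=6)
Days before June (Jan-May): 151; offset = 151 + 9 - 1 = 159
Weekday index = (6 + 159) mod 7 = 4

Day of the week: Friday


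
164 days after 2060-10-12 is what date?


Start: 2060-10-12, add 164 days
October 2060 has 31 days: 31 - 12 = 19 days to October 31 -> 145 left
November 2060 has 30 days -> 115 left
December 2060 has 31 days -> 84 left
January 2061 has 31 days -> 53 left
February 2061 has 28 days -> 25 left
March 2061: 25 <= 31 -> lands on March 25

Result: 2061-03-25


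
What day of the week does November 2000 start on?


Target: November 1, 2000
Anchor: Jan 1, 2000. With p = 2000 - 1 = 1999: (p + p//4 - p//100 + p//400) mod 7 = (1999 + 499 - 19 + 4) mod 7 = 2483 mod 7 = 5 -> Saturday (Mon=0 ... Sun=6)
Days before November (Jan-Oct): 305 days
Weekday index = (5 + 305) mod 7 = 2

Wednesday


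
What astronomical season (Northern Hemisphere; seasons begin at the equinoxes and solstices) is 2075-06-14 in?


Date: June 14
Astronomical Spring (approx.; exact equinox/solstice day varies by year): March 20 to June 20
June 14 falls within the Spring window

Spring


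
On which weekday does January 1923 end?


January 1923 has 31 days
Anchor: Jan 1, 1923. With p = 1923 - 1 = 1922: (p + p//4 - p//100 + p//400) mod 7 = (1922 + 480 - 19 + 4) mod 7 = 2387 mod 7 = 0 -> Monday (Mon=0 ... Sun=6)
January 1 is the anchor itself -> Monday
Last day offset: 31 - 1 = 30 days
Weekday index = (0 + 30) mod 7 = 2

Wednesday, January 31


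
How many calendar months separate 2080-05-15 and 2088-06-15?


From May 2080 to June 2088
8 years * 12 = 96 months, plus 1 month = 97

97 months


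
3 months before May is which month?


May is month 5
5 - 3 = 2

February


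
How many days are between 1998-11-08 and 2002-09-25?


From 1998-11-08 to 2002-09-25
1998-11-08: days before November = 31 + 28 + 31 + 30 + 31 + 30 + 31 + 31 + 30 + 31 = 304 (1998 is not a leap year); day of year = 304 + 8 = 312
2002-09-25: days before September = 31 + 28 + 31 + 30 + 31 + 30 + 31 + 31 = 243 (2002 is not a leap year); day of year = 243 + 25 = 268
Rest of 1998: 365 - 312 = 53
Full years 1999 (365), 2000 (366), 2001 (365): 1096
Total = 53 + 1096 + 268 = 1417

1417 days


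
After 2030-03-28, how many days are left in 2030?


Day of year: 87 of 365
Remaining = 365 - 87

278 days


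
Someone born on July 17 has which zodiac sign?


Date: July 17
Conventional tropical zodiac dates: Cancer from June 21 onward; Leo starts July 23
July 17 falls within the Cancer range

Cancer


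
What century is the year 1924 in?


Century = (year - 1) // 100 + 1
= (1924 - 1) // 100 + 1
= 1923 // 100 + 1
= 19 + 1

20th century


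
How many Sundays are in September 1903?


September 1903 has 30 days
Anchor: Jan 1, 1903. With p = 1903 - 1 = 1902: (p + p//4 - p//100 + p//400) mod 7 = (1902 + 475 - 19 + 4) mod 7 = 2362 mod 7 = 3 -> Thursday (Mon=0 ... Sun=6)
Days before September (Jan-Aug): 243; September 1 index = (3 + 243) mod 7 = 1 -> Tuesday
First Sunday is September 6
Sundays: 6, 13, 20, 27

4 Sundays


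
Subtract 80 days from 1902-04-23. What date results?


Start: 1902-04-23, subtract 80 days
Back 23 days from April 23 reaches March 31, 1902 -> 57 left
March 1902 has 31 days -> back to February 28, 1902 -> 26 left
February 1902: 28 - 26 = 2 -> lands on February 2

Result: 1902-02-02


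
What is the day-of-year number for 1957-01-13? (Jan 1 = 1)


Date: January 13, 1957
No months before January
Plus 13 days in January

Day of year: 13


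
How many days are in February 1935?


February 1935 (leap year: no)

28 days


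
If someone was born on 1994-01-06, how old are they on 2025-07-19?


Birth: 1994-01-06
Reference: 2025-07-19
Year difference: 2025 - 1994 = 31

31 years old


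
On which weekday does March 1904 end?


March 1904 has 31 days
Anchor: Jan 1, 1904. With p = 1904 - 1 = 1903: (p + p//4 - p//100 + p//400) mod 7 = (1903 + 475 - 19 + 4) mod 7 = 2363 mod 7 = 4 -> Friday (Mon=0 ... Sun=6)
Days before March (Jan-Feb): 60; March 1 index = (4 + 60) mod 7 = 1 -> Tuesday
Last day offset: 31 - 1 = 30 days
Weekday index = (1 + 30) mod 7 = 3

Thursday, March 31


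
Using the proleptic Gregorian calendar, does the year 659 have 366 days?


Gregorian leap year rule: divisible by 4, but not by 100, unless also by 400.
659 is not divisible by 4 -> not a leap year

No


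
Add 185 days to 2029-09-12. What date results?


Start: 2029-09-12, add 185 days
September 2029 has 30 days: 30 - 12 = 18 days to September 30 -> 167 left
October 2029 has 31 days -> 136 left
November 2029 has 30 days -> 106 left
December 2029 has 31 days -> 75 left
January 2030 has 31 days -> 44 left
February 2030 has 28 days -> 16 left
March 2030: 16 <= 31 -> lands on March 16

Result: 2030-03-16


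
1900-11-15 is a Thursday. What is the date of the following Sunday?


Current: Thursday
Target: Sunday
Days ahead: 3

Next Sunday: 1900-11-18


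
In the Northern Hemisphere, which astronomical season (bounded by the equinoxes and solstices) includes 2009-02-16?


Date: February 16
Astronomical Winter (approx.; exact equinox/solstice day varies by year): December 21 to March 19
February 16 falls within the Winter window

Winter


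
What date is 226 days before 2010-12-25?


Start: 2010-12-25, subtract 226 days
Back 25 days from December 25 reaches November 30, 2010 -> 201 left
November 2010 has 30 days -> back to October 31, 2010 -> 171 left
October 2010 has 31 days -> back to September 30, 2010 -> 140 left
September 2010 has 30 days -> back to August 31, 2010 -> 110 left
August 2010 has 31 days -> back to July 31, 2010 -> 79 left
July 2010 has 31 days -> back to June 30, 2010 -> 48 left
June 2010 has 30 days -> back to May 31, 2010 -> 18 left
May 2010: 31 - 18 = 13 -> lands on May 13

Result: 2010-05-13


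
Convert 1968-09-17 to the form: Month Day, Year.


ISO 1968-09-17 parses as year=1968, month=09, day=17
Month 9 -> September

September 17, 1968


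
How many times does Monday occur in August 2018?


August 2018 has 31 days
Anchor: Jan 1, 2018. With p = 2018 - 1 = 2017: (p + p//4 - p//100 + p//400) mod 7 = (2017 + 504 - 20 + 5) mod 7 = 2506 mod 7 = 0 -> Monday (Mon=0 ... Sun=6)
Days before August (Jan-Jul): 212; August 1 index = (0 + 212) mod 7 = 2 -> Wednesday
First Monday is August 6
Mondays: 6, 13, 20, 27

4 Mondays


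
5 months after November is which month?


November is month 11
11 + 5 = 16; wrap: 16 - 12 = 4

April


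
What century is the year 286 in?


Century = (year - 1) // 100 + 1
= (286 - 1) // 100 + 1
= 285 // 100 + 1
= 2 + 1

3rd century


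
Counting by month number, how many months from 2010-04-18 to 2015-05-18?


From April 2010 to May 2015
5 years * 12 = 60 months, plus 1 month = 61

61 months


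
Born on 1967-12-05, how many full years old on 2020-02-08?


Birth: 1967-12-05
Reference: 2020-02-08
Year difference: 2020 - 1967 = 53
Birthday not yet reached in 2020, subtract 1

52 years old


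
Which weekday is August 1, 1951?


Target: August 1, 1951
Anchor: Jan 1, 1951. With p = 1951 - 1 = 1950: (p + p//4 - p//100 + p//400) mod 7 = (1950 + 487 - 19 + 4) mod 7 = 2422 mod 7 = 0 -> Monday (Mon=0 ... Sun=6)
Days before August (Jan-Jul): 212 days
Weekday index = (0 + 212) mod 7 = 2

Wednesday


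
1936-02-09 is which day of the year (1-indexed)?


Date: February 9, 1936
Days in months 1 through 1: 31
Plus 9 days in February

Day of year: 40


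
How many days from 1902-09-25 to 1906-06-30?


From 1902-09-25 to 1906-06-30
1902-09-25: days before September = 31 + 28 + 31 + 30 + 31 + 30 + 31 + 31 = 243 (1902 is not a leap year); day of year = 243 + 25 = 268
1906-06-30: days before June = 31 + 28 + 31 + 30 + 31 = 151 (1906 is not a leap year); day of year = 151 + 30 = 181
Rest of 1902: 365 - 268 = 97
Full years 1903 (365), 1904 (366), 1905 (365): 1096
Total = 97 + 1096 + 181 = 1374

1374 days


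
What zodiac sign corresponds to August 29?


Date: August 29
Conventional tropical zodiac dates: Virgo from August 23 onward; Libra starts September 23
August 29 falls within the Virgo range

Virgo


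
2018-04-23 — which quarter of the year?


Month: April (month 4)
Q1: Jan-Mar, Q2: Apr-Jun, Q3: Jul-Sep, Q4: Oct-Dec

Q2


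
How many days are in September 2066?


September 2066

30 days


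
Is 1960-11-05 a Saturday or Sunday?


Anchor: Jan 1, 1960. With p = 1960 - 1 = 1959: (p + p//4 - p//100 + p//400) mod 7 = (1959 + 489 - 19 + 4) mod 7 = 2433 mod 7 = 4 -> Friday (Mon=0 ... Sun=6)
Day of year: 310; offset = 309
Weekday index = (4 + 309) mod 7 = 5 -> Saturday
Weekend days: Saturday, Sunday

Yes


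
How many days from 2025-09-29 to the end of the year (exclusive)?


Day of year: 272 of 365
Remaining = 365 - 272

93 days


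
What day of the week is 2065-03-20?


Date: March 20, 2065
Anchor: Jan 1, 2065. With p = 2065 - 1 = 2064: (p + p//4 - p//100 + p//400) mod 7 = (2064 + 516 - 20 + 5) mod 7 = 2565 mod 7 = 3 -> Thursday (Mon=0 ... Sun=6)
Days before March (Jan-Feb): 59; offset = 59 + 20 - 1 = 78
Weekday index = (3 + 78) mod 7 = 4

Day of the week: Friday


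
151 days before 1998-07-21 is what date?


Start: 1998-07-21, subtract 151 days
Back 21 days from July 21 reaches June 30, 1998 -> 130 left
June 1998 has 30 days -> back to May 31, 1998 -> 100 left
May 1998 has 31 days -> back to April 30, 1998 -> 69 left
April 1998 has 30 days -> back to March 31, 1998 -> 39 left
March 1998 has 31 days -> back to February 28, 1998 -> 8 left
February 1998: 28 - 8 = 20 -> lands on February 20

Result: 1998-02-20


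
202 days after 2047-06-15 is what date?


Start: 2047-06-15, add 202 days
June 2047 has 30 days: 30 - 15 = 15 days to June 30 -> 187 left
July 2047 has 31 days -> 156 left
August 2047 has 31 days -> 125 left
September 2047 has 30 days -> 95 left
October 2047 has 31 days -> 64 left
November 2047 has 30 days -> 34 left
December 2047 has 31 days -> 3 left
January 2048: 3 <= 31 -> lands on January 3

Result: 2048-01-03


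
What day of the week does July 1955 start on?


Target: July 1, 1955
Anchor: Jan 1, 1955. With p = 1955 - 1 = 1954: (p + p//4 - p//100 + p//400) mod 7 = (1954 + 488 - 19 + 4) mod 7 = 2427 mod 7 = 5 -> Saturday (Mon=0 ... Sun=6)
Days before July (Jan-Jun): 181 days
Weekday index = (5 + 181) mod 7 = 4

Friday


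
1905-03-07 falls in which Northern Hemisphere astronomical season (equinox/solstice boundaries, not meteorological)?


Date: March 7
Astronomical Winter (approx.; exact equinox/solstice day varies by year): December 21 to March 19
March 7 falls within the Winter window

Winter


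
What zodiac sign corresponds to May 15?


Date: May 15
Conventional tropical zodiac dates: Taurus from April 20 onward; Gemini starts May 21
May 15 falls within the Taurus range

Taurus


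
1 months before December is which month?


December is month 12
12 - 1 = 11

November


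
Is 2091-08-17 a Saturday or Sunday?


Anchor: Jan 1, 2091. With p = 2091 - 1 = 2090: (p + p//4 - p//100 + p//400) mod 7 = (2090 + 522 - 20 + 5) mod 7 = 2597 mod 7 = 0 -> Monday (Mon=0 ... Sun=6)
Day of year: 229; offset = 228
Weekday index = (0 + 228) mod 7 = 4 -> Friday
Weekend days: Saturday, Sunday

No


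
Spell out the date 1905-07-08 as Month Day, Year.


ISO 1905-07-08 parses as year=1905, month=07, day=08
Month 7 -> July

July 8, 1905


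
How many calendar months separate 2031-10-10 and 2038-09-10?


From October 2031 to September 2038
7 years * 12 = 84 months, minus 1 month = 83

83 months


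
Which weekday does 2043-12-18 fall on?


Date: December 18, 2043
Anchor: Jan 1, 2043. With p = 2043 - 1 = 2042: (p + p//4 - p//100 + p//400) mod 7 = (2042 + 510 - 20 + 5) mod 7 = 2537 mod 7 = 3 -> Thursday (Mon=0 ... Sun=6)
Days before December (Jan-Nov): 334; offset = 334 + 18 - 1 = 351
Weekday index = (3 + 351) mod 7 = 4

Day of the week: Friday


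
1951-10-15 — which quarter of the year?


Month: October (month 10)
Q1: Jan-Mar, Q2: Apr-Jun, Q3: Jul-Sep, Q4: Oct-Dec

Q4


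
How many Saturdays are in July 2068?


July 2068 has 31 days
Anchor: Jan 1, 2068. With p = 2068 - 1 = 2067: (p + p//4 - p//100 + p//400) mod 7 = (2067 + 516 - 20 + 5) mod 7 = 2568 mod 7 = 6 -> Sunday (Mon=0 ... Sun=6)
Days before July (Jan-Jun): 182; July 1 index = (6 + 182) mod 7 = 6 -> Sunday
First Saturday is July 7
Saturdays: 7, 14, 21, 28

4 Saturdays


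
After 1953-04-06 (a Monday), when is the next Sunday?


Current: Monday
Target: Sunday
Days ahead: 6

Next Sunday: 1953-04-12


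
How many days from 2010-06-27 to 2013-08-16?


From 2010-06-27 to 2013-08-16
2010-06-27: days before June = 31 + 28 + 31 + 30 + 31 = 151 (2010 is not a leap year); day of year = 151 + 27 = 178
2013-08-16: days before August = 31 + 28 + 31 + 30 + 31 + 30 + 31 = 212 (2013 is not a leap year); day of year = 212 + 16 = 228
Rest of 2010: 365 - 178 = 187
Full years 2011 (365), 2012 (366): 731
Total = 187 + 731 + 228 = 1146

1146 days


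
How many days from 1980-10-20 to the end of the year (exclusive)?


Day of year: 294 of 366
Remaining = 366 - 294

72 days


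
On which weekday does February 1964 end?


February 1964 has 29 days
Anchor: Jan 1, 1964. With p = 1964 - 1 = 1963: (p + p//4 - p//100 + p//400) mod 7 = (1963 + 490 - 19 + 4) mod 7 = 2438 mod 7 = 2 -> Wednesday (Mon=0 ... Sun=6)
Days before February (Jan): 31; February 1 index = (2 + 31) mod 7 = 5 -> Saturday
Last day offset: 29 - 1 = 28 days
Weekday index = (5 + 28) mod 7 = 5

Saturday, February 29


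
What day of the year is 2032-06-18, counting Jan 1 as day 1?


Date: June 18, 2032
Days in months 1 through 5: 152
Plus 18 days in June

Day of year: 170


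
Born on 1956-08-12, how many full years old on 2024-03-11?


Birth: 1956-08-12
Reference: 2024-03-11
Year difference: 2024 - 1956 = 68
Birthday not yet reached in 2024, subtract 1

67 years old


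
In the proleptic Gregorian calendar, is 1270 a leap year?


Gregorian leap year rule: divisible by 4, but not by 100, unless also by 400.
1270 is not divisible by 4 -> not a leap year

No


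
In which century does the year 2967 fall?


Century = (year - 1) // 100 + 1
= (2967 - 1) // 100 + 1
= 2966 // 100 + 1
= 29 + 1

30th century


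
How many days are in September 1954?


September 1954

30 days


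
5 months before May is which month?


May is month 5
5 - 5 = 0; wrap: 0 + 12 = 12

December


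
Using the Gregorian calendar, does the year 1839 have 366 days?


Gregorian leap year rule: divisible by 4, but not by 100, unless also by 400.
1839 is not divisible by 4 -> not a leap year

No


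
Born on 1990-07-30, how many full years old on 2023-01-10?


Birth: 1990-07-30
Reference: 2023-01-10
Year difference: 2023 - 1990 = 33
Birthday not yet reached in 2023, subtract 1

32 years old


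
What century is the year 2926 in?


Century = (year - 1) // 100 + 1
= (2926 - 1) // 100 + 1
= 2925 // 100 + 1
= 29 + 1

30th century


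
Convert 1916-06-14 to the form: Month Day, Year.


ISO 1916-06-14 parses as year=1916, month=06, day=14
Month 6 -> June

June 14, 1916


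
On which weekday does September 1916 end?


September 1916 has 30 days
Anchor: Jan 1, 1916. With p = 1916 - 1 = 1915: (p + p//4 - p//100 + p//400) mod 7 = (1915 + 478 - 19 + 4) mod 7 = 2378 mod 7 = 5 -> Saturday (Mon=0 ... Sun=6)
Days before September (Jan-Aug): 244; September 1 index = (5 + 244) mod 7 = 4 -> Friday
Last day offset: 30 - 1 = 29 days
Weekday index = (4 + 29) mod 7 = 5

Saturday, September 30


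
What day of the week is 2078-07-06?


Date: July 6, 2078
Anchor: Jan 1, 2078. With p = 2078 - 1 = 2077: (p + p//4 - p//100 + p//400) mod 7 = (2077 + 519 - 20 + 5) mod 7 = 2581 mod 7 = 5 -> Saturday (Mon=0 ... Sun=6)
Days before July (Jan-Jun): 181; offset = 181 + 6 - 1 = 186
Weekday index = (5 + 186) mod 7 = 2

Day of the week: Wednesday


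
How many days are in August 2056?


August 2056

31 days


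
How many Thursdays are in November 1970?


November 1970 has 30 days
Anchor: Jan 1, 1970. With p = 1970 - 1 = 1969: (p + p//4 - p//100 + p//400) mod 7 = (1969 + 492 - 19 + 4) mod 7 = 2446 mod 7 = 3 -> Thursday (Mon=0 ... Sun=6)
Days before November (Jan-Oct): 304; November 1 index = (3 + 304) mod 7 = 6 -> Sunday
First Thursday is November 5
Thursdays: 5, 12, 19, 26

4 Thursdays


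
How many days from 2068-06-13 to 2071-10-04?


From 2068-06-13 to 2071-10-04
2068-06-13: days before June = 31 + 29 + 31 + 30 + 31 = 152 (2068 is a leap year); day of year = 152 + 13 = 165
2071-10-04: days before October = 31 + 28 + 31 + 30 + 31 + 30 + 31 + 31 + 30 = 273 (2071 is not a leap year); day of year = 273 + 4 = 277
Rest of 2068: 366 - 165 = 201
Full years 2069 (365), 2070 (365): 730
Total = 201 + 730 + 277 = 1208

1208 days


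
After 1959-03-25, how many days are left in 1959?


Day of year: 84 of 365
Remaining = 365 - 84

281 days


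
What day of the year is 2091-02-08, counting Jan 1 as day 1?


Date: February 8, 2091
Days in months 1 through 1: 31
Plus 8 days in February

Day of year: 39


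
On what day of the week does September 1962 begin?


Target: September 1, 1962
Anchor: Jan 1, 1962. With p = 1962 - 1 = 1961: (p + p//4 - p//100 + p//400) mod 7 = (1961 + 490 - 19 + 4) mod 7 = 2436 mod 7 = 0 -> Monday (Mon=0 ... Sun=6)
Days before September (Jan-Aug): 243 days
Weekday index = (0 + 243) mod 7 = 5

Saturday


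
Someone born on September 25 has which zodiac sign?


Date: September 25
Conventional tropical zodiac dates: Libra from September 23 onward; Scorpio starts October 23
September 25 falls within the Libra range

Libra


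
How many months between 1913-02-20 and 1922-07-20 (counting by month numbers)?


From February 1913 to July 1922
9 years * 12 = 108 months, plus 5 months = 113

113 months


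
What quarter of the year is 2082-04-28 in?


Month: April (month 4)
Q1: Jan-Mar, Q2: Apr-Jun, Q3: Jul-Sep, Q4: Oct-Dec

Q2


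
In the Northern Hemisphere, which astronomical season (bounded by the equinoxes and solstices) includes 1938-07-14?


Date: July 14
Astronomical Summer (approx.; exact equinox/solstice day varies by year): June 21 to September 21
July 14 falls within the Summer window

Summer


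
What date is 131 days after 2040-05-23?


Start: 2040-05-23, add 131 days
May 2040 has 31 days: 31 - 23 = 8 days to May 31 -> 123 left
June 2040 has 30 days -> 93 left
July 2040 has 31 days -> 62 left
August 2040 has 31 days -> 31 left
September 2040 has 30 days -> 1 left
October 2040: 1 <= 31 -> lands on October 1

Result: 2040-10-01


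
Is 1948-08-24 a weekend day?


Anchor: Jan 1, 1948. With p = 1948 - 1 = 1947: (p + p//4 - p//100 + p//400) mod 7 = (1947 + 486 - 19 + 4) mod 7 = 2418 mod 7 = 3 -> Thursday (Mon=0 ... Sun=6)
Day of year: 237; offset = 236
Weekday index = (3 + 236) mod 7 = 1 -> Tuesday
Weekend days: Saturday, Sunday

No


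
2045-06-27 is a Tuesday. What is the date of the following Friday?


Current: Tuesday
Target: Friday
Days ahead: 3

Next Friday: 2045-06-30


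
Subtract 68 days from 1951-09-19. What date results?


Start: 1951-09-19, subtract 68 days
Back 19 days from September 19 reaches August 31, 1951 -> 49 left
August 1951 has 31 days -> back to July 31, 1951 -> 18 left
July 1951: 31 - 18 = 13 -> lands on July 13

Result: 1951-07-13


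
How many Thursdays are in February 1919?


February 1919 has 28 days
Anchor: Jan 1, 1919. With p = 1919 - 1 = 1918: (p + p//4 - p//100 + p//400) mod 7 = (1918 + 479 - 19 + 4) mod 7 = 2382 mod 7 = 2 -> Wednesday (Mon=0 ... Sun=6)
Days before February (Jan): 31; February 1 index = (2 + 31) mod 7 = 5 -> Saturday
First Thursday is February 6
Thursdays: 6, 13, 20, 27

4 Thursdays


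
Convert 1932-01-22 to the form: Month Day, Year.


ISO 1932-01-22 parses as year=1932, month=01, day=22
Month 1 -> January

January 22, 1932


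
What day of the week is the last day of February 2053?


February 2053 has 28 days
Anchor: Jan 1, 2053. With p = 2053 - 1 = 2052: (p + p//4 - p//100 + p//400) mod 7 = (2052 + 513 - 20 + 5) mod 7 = 2550 mod 7 = 2 -> Wednesday (Mon=0 ... Sun=6)
Days before February (Jan): 31; February 1 index = (2 + 31) mod 7 = 5 -> Saturday
Last day offset: 28 - 1 = 27 days
Weekday index = (5 + 27) mod 7 = 4

Friday, February 28


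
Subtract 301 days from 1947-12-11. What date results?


Start: 1947-12-11, subtract 301 days
Back 11 days from December 11 reaches November 30, 1947 -> 290 left
November 1947 has 30 days -> back to October 31, 1947 -> 260 left
October 1947 has 31 days -> back to September 30, 1947 -> 229 left
September 1947 has 30 days -> back to August 31, 1947 -> 199 left
August 1947 has 31 days -> back to July 31, 1947 -> 168 left
July 1947 has 31 days -> back to June 30, 1947 -> 137 left
June 1947 has 30 days -> back to May 31, 1947 -> 107 left
May 1947 has 31 days -> back to April 30, 1947 -> 76 left
April 1947 has 30 days -> back to March 31, 1947 -> 46 left
March 1947 has 31 days -> back to February 28, 1947 -> 15 left
February 1947: 28 - 15 = 13 -> lands on February 13

Result: 1947-02-13


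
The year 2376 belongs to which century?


Century = (year - 1) // 100 + 1
= (2376 - 1) // 100 + 1
= 2375 // 100 + 1
= 23 + 1

24th century


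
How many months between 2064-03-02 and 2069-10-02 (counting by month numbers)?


From March 2064 to October 2069
5 years * 12 = 60 months, plus 7 months = 67

67 months


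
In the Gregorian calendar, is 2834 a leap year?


Gregorian leap year rule: divisible by 4, but not by 100, unless also by 400.
2834 is not divisible by 4 -> not a leap year

No


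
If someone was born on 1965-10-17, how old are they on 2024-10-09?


Birth: 1965-10-17
Reference: 2024-10-09
Year difference: 2024 - 1965 = 59
Birthday not yet reached in 2024, subtract 1

58 years old


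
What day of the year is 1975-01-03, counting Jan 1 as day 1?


Date: January 3, 1975
No months before January
Plus 3 days in January

Day of year: 3


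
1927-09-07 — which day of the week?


Date: September 7, 1927
Anchor: Jan 1, 1927. With p = 1927 - 1 = 1926: (p + p//4 - p//100 + p//400) mod 7 = (1926 + 481 - 19 + 4) mod 7 = 2392 mod 7 = 5 -> Saturday (Mon=0 ... Sun=6)
Days before September (Jan-Aug): 243; offset = 243 + 7 - 1 = 249
Weekday index = (5 + 249) mod 7 = 2

Day of the week: Wednesday


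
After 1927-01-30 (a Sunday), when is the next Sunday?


Current: Sunday
Target: Sunday
Days ahead: 7

Next Sunday: 1927-02-06


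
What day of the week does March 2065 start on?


Target: March 1, 2065
Anchor: Jan 1, 2065. With p = 2065 - 1 = 2064: (p + p//4 - p//100 + p//400) mod 7 = (2064 + 516 - 20 + 5) mod 7 = 2565 mod 7 = 3 -> Thursday (Mon=0 ... Sun=6)
Days before March (Jan-Feb): 59 days
Weekday index = (3 + 59) mod 7 = 6

Sunday


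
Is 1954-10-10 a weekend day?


Anchor: Jan 1, 1954. With p = 1954 - 1 = 1953: (p + p//4 - p//100 + p//400) mod 7 = (1953 + 488 - 19 + 4) mod 7 = 2426 mod 7 = 4 -> Friday (Mon=0 ... Sun=6)
Day of year: 283; offset = 282
Weekday index = (4 + 282) mod 7 = 6 -> Sunday
Weekend days: Saturday, Sunday

Yes


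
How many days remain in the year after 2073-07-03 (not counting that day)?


Day of year: 184 of 365
Remaining = 365 - 184

181 days


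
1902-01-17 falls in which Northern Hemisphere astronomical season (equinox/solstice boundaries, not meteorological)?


Date: January 17
Astronomical Winter (approx.; exact equinox/solstice day varies by year): December 21 to March 19
January 17 falls within the Winter window

Winter


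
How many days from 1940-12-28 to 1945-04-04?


From 1940-12-28 to 1945-04-04
1940-12-28: days before December = 31 + 29 + 31 + 30 + 31 + 30 + 31 + 31 + 30 + 31 + 30 = 335 (1940 is a leap year); day of year = 335 + 28 = 363
1945-04-04: days before April = 31 + 28 + 31 = 90 (1945 is not a leap year); day of year = 90 + 4 = 94
Rest of 1940: 366 - 363 = 3
Full years 1941 (365), 1942 (365), 1943 (365), 1944 (366): 1461
Total = 3 + 1461 + 94 = 1558

1558 days


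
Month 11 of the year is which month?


Month 11 of 12

November


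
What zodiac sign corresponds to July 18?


Date: July 18
Conventional tropical zodiac dates: Cancer from June 21 onward; Leo starts July 23
July 18 falls within the Cancer range

Cancer


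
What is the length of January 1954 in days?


January 1954

31 days


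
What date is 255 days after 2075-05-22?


Start: 2075-05-22, add 255 days
May 2075 has 31 days: 31 - 22 = 9 days to May 31 -> 246 left
June 2075 has 30 days -> 216 left
July 2075 has 31 days -> 185 left
August 2075 has 31 days -> 154 left
September 2075 has 30 days -> 124 left
October 2075 has 31 days -> 93 left
November 2075 has 30 days -> 63 left
December 2075 has 31 days -> 32 left
January 2076 has 31 days -> 1 left
February 2076: 1 <= 29 -> lands on February 1

Result: 2076-02-01


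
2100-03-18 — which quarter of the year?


Month: March (month 3)
Q1: Jan-Mar, Q2: Apr-Jun, Q3: Jul-Sep, Q4: Oct-Dec

Q1


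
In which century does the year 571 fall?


Century = (year - 1) // 100 + 1
= (571 - 1) // 100 + 1
= 570 // 100 + 1
= 5 + 1

6th century


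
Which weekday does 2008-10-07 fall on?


Date: October 7, 2008
Anchor: Jan 1, 2008. With p = 2008 - 1 = 2007: (p + p//4 - p//100 + p//400) mod 7 = (2007 + 501 - 20 + 5) mod 7 = 2493 mod 7 = 1 -> Tuesday (Mon=0 ... Sun=6)
Days before October (Jan-Sep): 274; offset = 274 + 7 - 1 = 280
Weekday index = (1 + 280) mod 7 = 1

Day of the week: Tuesday


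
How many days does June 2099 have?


June 2099

30 days


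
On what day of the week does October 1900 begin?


Target: October 1, 1900
Anchor: Jan 1, 1900. With p = 1900 - 1 = 1899: (p + p//4 - p//100 + p//400) mod 7 = (1899 + 474 - 18 + 4) mod 7 = 2359 mod 7 = 0 -> Monday (Mon=0 ... Sun=6)
Days before October (Jan-Sep): 273 days
Weekday index = (0 + 273) mod 7 = 0

Monday


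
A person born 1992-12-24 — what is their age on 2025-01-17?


Birth: 1992-12-24
Reference: 2025-01-17
Year difference: 2025 - 1992 = 33
Birthday not yet reached in 2025, subtract 1

32 years old


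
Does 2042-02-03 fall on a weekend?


Anchor: Jan 1, 2042. With p = 2042 - 1 = 2041: (p + p//4 - p//100 + p//400) mod 7 = (2041 + 510 - 20 + 5) mod 7 = 2536 mod 7 = 2 -> Wednesday (Mon=0 ... Sun=6)
Day of year: 34; offset = 33
Weekday index = (2 + 33) mod 7 = 0 -> Monday
Weekend days: Saturday, Sunday

No


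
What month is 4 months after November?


November is month 11
11 + 4 = 15; wrap: 15 - 12 = 3

March


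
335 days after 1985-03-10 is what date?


Start: 1985-03-10, add 335 days
March 1985 has 31 days: 31 - 10 = 21 days to March 31 -> 314 left
April 1985 has 30 days -> 284 left
May 1985 has 31 days -> 253 left
June 1985 has 30 days -> 223 left
July 1985 has 31 days -> 192 left
August 1985 has 31 days -> 161 left
September 1985 has 30 days -> 131 left
October 1985 has 31 days -> 100 left
November 1985 has 30 days -> 70 left
December 1985 has 31 days -> 39 left
January 1986 has 31 days -> 8 left
February 1986: 8 <= 28 -> lands on February 8

Result: 1986-02-08


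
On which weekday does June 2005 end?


June 2005 has 30 days
Anchor: Jan 1, 2005. With p = 2005 - 1 = 2004: (p + p//4 - p//100 + p//400) mod 7 = (2004 + 501 - 20 + 5) mod 7 = 2490 mod 7 = 5 -> Saturday (Mon=0 ... Sun=6)
Days before June (Jan-May): 151; June 1 index = (5 + 151) mod 7 = 2 -> Wednesday
Last day offset: 30 - 1 = 29 days
Weekday index = (2 + 29) mod 7 = 3

Thursday, June 30


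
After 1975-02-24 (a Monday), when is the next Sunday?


Current: Monday
Target: Sunday
Days ahead: 6

Next Sunday: 1975-03-02


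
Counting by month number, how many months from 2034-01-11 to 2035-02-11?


From January 2034 to February 2035
1 year * 12 = 12 months, plus 1 month = 13

13 months


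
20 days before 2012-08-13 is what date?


Start: 2012-08-13, subtract 20 days
Back 13 days from August 13 reaches July 31, 2012 -> 7 left
July 2012: 31 - 7 = 24 -> lands on July 24

Result: 2012-07-24


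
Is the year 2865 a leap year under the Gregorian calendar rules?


Gregorian leap year rule: divisible by 4, but not by 100, unless also by 400.
2865 is not divisible by 4 -> not a leap year

No


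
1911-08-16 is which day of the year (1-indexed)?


Date: August 16, 1911
Days in months 1 through 7: 212
Plus 16 days in August

Day of year: 228


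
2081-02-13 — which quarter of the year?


Month: February (month 2)
Q1: Jan-Mar, Q2: Apr-Jun, Q3: Jul-Sep, Q4: Oct-Dec

Q1


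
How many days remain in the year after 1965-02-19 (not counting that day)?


Day of year: 50 of 365
Remaining = 365 - 50

315 days


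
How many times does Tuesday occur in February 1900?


February 1900 has 28 days
Anchor: Jan 1, 1900. With p = 1900 - 1 = 1899: (p + p//4 - p//100 + p//400) mod 7 = (1899 + 474 - 18 + 4) mod 7 = 2359 mod 7 = 0 -> Monday (Mon=0 ... Sun=6)
Days before February (Jan): 31; February 1 index = (0 + 31) mod 7 = 3 -> Thursday
First Tuesday is February 6
Tuesdays: 6, 13, 20, 27

4 Tuesdays


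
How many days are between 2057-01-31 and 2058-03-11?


From 2057-01-31 to 2058-03-11
2057-01-31: day of year = 31
2058-03-11: days before March = 31 + 28 = 59 (2058 is not a leap year); day of year = 59 + 11 = 70
Rest of 2057: 365 - 31 = 334
Total = 334 + 70 = 404

404 days


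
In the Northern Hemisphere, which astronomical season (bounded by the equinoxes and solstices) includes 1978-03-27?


Date: March 27
Astronomical Spring (approx.; exact equinox/solstice day varies by year): March 20 to June 20
March 27 falls within the Spring window

Spring


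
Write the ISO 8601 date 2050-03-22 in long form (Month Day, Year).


ISO 2050-03-22 parses as year=2050, month=03, day=22
Month 3 -> March

March 22, 2050


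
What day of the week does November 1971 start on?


Target: November 1, 1971
Anchor: Jan 1, 1971. With p = 1971 - 1 = 1970: (p + p//4 - p//100 + p//400) mod 7 = (1970 + 492 - 19 + 4) mod 7 = 2447 mod 7 = 4 -> Friday (Mon=0 ... Sun=6)
Days before November (Jan-Oct): 304 days
Weekday index = (4 + 304) mod 7 = 0

Monday


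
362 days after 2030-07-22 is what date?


Start: 2030-07-22, add 362 days
July 2030 has 31 days: 31 - 22 = 9 days to July 31 -> 353 left
August 2030 has 31 days -> 322 left
September 2030 has 30 days -> 292 left
October 2030 has 31 days -> 261 left
November 2030 has 30 days -> 231 left
December 2030 has 31 days -> 200 left
January 2031 has 31 days -> 169 left
February 2031 has 28 days -> 141 left
March 2031 has 31 days -> 110 left
April 2031 has 30 days -> 80 left
May 2031 has 31 days -> 49 left
June 2031 has 30 days -> 19 left
July 2031: 19 <= 31 -> lands on July 19

Result: 2031-07-19


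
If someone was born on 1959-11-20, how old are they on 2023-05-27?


Birth: 1959-11-20
Reference: 2023-05-27
Year difference: 2023 - 1959 = 64
Birthday not yet reached in 2023, subtract 1

63 years old


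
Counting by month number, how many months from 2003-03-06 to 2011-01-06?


From March 2003 to January 2011
8 years * 12 = 96 months, minus 2 months = 94

94 months


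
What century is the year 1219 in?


Century = (year - 1) // 100 + 1
= (1219 - 1) // 100 + 1
= 1218 // 100 + 1
= 12 + 1

13th century


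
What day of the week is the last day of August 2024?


August 2024 has 31 days
Anchor: Jan 1, 2024. With p = 2024 - 1 = 2023: (p + p//4 - p//100 + p//400) mod 7 = (2023 + 505 - 20 + 5) mod 7 = 2513 mod 7 = 0 -> Monday (Mon=0 ... Sun=6)
Days before August (Jan-Jul): 213; August 1 index = (0 + 213) mod 7 = 3 -> Thursday
Last day offset: 31 - 1 = 30 days
Weekday index = (3 + 30) mod 7 = 5

Saturday, August 31


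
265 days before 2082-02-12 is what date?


Start: 2082-02-12, subtract 265 days
Back 12 days from February 12 reaches January 31, 2082 -> 253 left
January 2082 has 31 days -> back to December 31, 2081 -> 222 left
December 2081 has 31 days -> back to November 30, 2081 -> 191 left
November 2081 has 30 days -> back to October 31, 2081 -> 161 left
October 2081 has 31 days -> back to September 30, 2081 -> 130 left
September 2081 has 30 days -> back to August 31, 2081 -> 100 left
August 2081 has 31 days -> back to July 31, 2081 -> 69 left
July 2081 has 31 days -> back to June 30, 2081 -> 38 left
June 2081 has 30 days -> back to May 31, 2081 -> 8 left
May 2081: 31 - 8 = 23 -> lands on May 23

Result: 2081-05-23


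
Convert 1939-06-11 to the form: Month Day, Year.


ISO 1939-06-11 parses as year=1939, month=06, day=11
Month 6 -> June

June 11, 1939


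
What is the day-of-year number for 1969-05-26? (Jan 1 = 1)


Date: May 26, 1969
Days in months 1 through 4: 120
Plus 26 days in May

Day of year: 146


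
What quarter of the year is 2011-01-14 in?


Month: January (month 1)
Q1: Jan-Mar, Q2: Apr-Jun, Q3: Jul-Sep, Q4: Oct-Dec

Q1


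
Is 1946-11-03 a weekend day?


Anchor: Jan 1, 1946. With p = 1946 - 1 = 1945: (p + p//4 - p//100 + p//400) mod 7 = (1945 + 486 - 19 + 4) mod 7 = 2416 mod 7 = 1 -> Tuesday (Mon=0 ... Sun=6)
Day of year: 307; offset = 306
Weekday index = (1 + 306) mod 7 = 6 -> Sunday
Weekend days: Saturday, Sunday

Yes


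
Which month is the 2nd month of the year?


Month 2 of 12

February


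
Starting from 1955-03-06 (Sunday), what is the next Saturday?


Current: Sunday
Target: Saturday
Days ahead: 6

Next Saturday: 1955-03-12


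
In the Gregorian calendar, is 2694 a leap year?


Gregorian leap year rule: divisible by 4, but not by 100, unless also by 400.
2694 is not divisible by 4 -> not a leap year

No
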